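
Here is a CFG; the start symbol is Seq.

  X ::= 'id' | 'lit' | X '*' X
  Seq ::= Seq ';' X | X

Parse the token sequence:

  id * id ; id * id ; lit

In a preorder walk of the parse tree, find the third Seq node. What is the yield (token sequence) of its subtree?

id * id

[Seq [Seq [Seq [X [X id] * [X id]]] ; [X [X id] * [X id]]] ; [X lit]]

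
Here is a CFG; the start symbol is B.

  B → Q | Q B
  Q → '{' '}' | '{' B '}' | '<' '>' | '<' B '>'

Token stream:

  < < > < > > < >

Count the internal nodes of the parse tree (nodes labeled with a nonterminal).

[B [Q < [B [Q < >] [B [Q < >]]] >] [B [Q < >]]]

8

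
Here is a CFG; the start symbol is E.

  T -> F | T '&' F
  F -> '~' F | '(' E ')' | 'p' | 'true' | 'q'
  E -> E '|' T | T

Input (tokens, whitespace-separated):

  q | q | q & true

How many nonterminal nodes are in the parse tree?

[E [E [E [T [F q]]] | [T [F q]]] | [T [T [F q]] & [F true]]]

11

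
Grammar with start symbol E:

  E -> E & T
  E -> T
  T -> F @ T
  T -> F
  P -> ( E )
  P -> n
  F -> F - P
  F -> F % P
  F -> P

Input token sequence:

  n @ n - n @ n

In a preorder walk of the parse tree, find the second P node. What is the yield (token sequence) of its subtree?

n

[E [T [F [P n]] @ [T [F [F [P n]] - [P n]] @ [T [F [P n]]]]]]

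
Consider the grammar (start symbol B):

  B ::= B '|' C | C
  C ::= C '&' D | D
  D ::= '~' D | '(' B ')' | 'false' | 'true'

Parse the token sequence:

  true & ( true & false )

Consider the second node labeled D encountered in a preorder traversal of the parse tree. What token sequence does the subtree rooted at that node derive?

[B [C [C [D true]] & [D ( [B [C [C [D true]] & [D false]]] )]]]

( true & false )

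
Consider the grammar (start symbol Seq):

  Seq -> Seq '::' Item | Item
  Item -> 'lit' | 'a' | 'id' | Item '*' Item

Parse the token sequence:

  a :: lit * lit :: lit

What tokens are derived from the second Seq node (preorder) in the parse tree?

[Seq [Seq [Seq [Item a]] :: [Item [Item lit] * [Item lit]]] :: [Item lit]]

a :: lit * lit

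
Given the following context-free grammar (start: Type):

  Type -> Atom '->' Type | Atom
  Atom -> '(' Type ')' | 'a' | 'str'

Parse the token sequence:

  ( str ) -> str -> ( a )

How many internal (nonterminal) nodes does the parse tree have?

[Type [Atom ( [Type [Atom str]] )] -> [Type [Atom str] -> [Type [Atom ( [Type [Atom a]] )]]]]

10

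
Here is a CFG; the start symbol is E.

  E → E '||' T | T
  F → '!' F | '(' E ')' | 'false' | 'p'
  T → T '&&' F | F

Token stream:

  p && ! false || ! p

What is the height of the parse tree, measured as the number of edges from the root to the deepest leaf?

5

[E [E [T [T [F p]] && [F ! [F false]]]] || [T [F ! [F p]]]]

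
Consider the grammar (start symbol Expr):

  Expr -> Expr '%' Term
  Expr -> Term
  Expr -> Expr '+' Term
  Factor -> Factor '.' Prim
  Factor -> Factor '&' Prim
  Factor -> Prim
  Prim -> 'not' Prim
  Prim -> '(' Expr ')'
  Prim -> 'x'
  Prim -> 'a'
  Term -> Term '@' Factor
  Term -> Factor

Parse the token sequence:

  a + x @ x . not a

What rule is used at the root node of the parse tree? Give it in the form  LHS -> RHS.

Expr -> Expr '+' Term

[Expr [Expr [Term [Factor [Prim a]]]] + [Term [Term [Factor [Prim x]]] @ [Factor [Factor [Prim x]] . [Prim not [Prim a]]]]]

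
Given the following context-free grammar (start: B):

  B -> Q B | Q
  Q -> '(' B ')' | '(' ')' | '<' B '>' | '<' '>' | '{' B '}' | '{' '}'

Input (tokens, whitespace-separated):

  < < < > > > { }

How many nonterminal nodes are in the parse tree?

8

[B [Q < [B [Q < [B [Q < >]] >]] >] [B [Q { }]]]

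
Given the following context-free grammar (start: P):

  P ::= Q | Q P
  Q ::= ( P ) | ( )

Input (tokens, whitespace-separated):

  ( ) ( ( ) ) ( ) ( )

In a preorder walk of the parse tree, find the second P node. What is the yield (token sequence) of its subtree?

( ( ) ) ( ) ( )

[P [Q ( )] [P [Q ( [P [Q ( )]] )] [P [Q ( )] [P [Q ( )]]]]]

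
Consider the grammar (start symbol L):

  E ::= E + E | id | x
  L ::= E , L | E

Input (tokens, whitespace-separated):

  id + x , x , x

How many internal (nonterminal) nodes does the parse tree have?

8

[L [E [E id] + [E x]] , [L [E x] , [L [E x]]]]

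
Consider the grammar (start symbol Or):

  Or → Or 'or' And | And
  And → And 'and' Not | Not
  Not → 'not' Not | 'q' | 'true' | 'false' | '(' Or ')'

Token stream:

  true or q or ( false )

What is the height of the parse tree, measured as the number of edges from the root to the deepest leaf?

6

[Or [Or [Or [And [Not true]]] or [And [Not q]]] or [And [Not ( [Or [And [Not false]]] )]]]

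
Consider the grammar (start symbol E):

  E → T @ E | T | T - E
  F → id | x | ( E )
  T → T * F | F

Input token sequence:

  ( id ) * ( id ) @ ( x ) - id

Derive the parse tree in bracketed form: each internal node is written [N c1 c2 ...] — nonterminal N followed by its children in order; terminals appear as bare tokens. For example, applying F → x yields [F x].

[E [T [T [F ( [E [T [F id]]] )]] * [F ( [E [T [F id]]] )]] @ [E [T [F ( [E [T [F x]]] )]] - [E [T [F id]]]]]

E
T @ E
T * F @ E
F * F @ E
( E ) * F @ E
( T ) * F @ E
( F ) * F @ E
( id ) * F @ E
( id ) * ( E ) @ E
( id ) * ( T ) @ E
( id ) * ( F ) @ E
( id ) * ( id ) @ E
( id ) * ( id ) @ T - E
( id ) * ( id ) @ F - E
( id ) * ( id ) @ ( E ) - E
( id ) * ( id ) @ ( T ) - E
( id ) * ( id ) @ ( F ) - E
( id ) * ( id ) @ ( x ) - E
( id ) * ( id ) @ ( x ) - T
( id ) * ( id ) @ ( x ) - F
( id ) * ( id ) @ ( x ) - id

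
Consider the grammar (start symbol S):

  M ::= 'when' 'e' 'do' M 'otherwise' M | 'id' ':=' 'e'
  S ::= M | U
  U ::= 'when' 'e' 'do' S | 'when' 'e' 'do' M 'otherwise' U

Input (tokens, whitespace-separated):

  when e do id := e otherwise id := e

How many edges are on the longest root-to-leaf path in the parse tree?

[S [M when e do [M id := e] otherwise [M id := e]]]

3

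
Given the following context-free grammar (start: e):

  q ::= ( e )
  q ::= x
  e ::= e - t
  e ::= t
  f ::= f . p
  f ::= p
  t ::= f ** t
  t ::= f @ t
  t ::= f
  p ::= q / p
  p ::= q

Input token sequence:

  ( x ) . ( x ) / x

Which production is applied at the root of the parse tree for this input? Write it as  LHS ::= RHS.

[e [t [f [f [p [q ( [e [t [f [p [q x]]]]] )]]] . [p [q ( [e [t [f [p [q x]]]]] )] / [p [q x]]]]]]

e ::= t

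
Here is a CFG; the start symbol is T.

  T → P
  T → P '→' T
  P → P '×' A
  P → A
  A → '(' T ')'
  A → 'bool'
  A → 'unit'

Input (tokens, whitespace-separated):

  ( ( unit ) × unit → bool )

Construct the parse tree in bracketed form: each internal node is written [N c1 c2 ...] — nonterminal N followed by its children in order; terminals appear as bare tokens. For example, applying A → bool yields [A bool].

T
P
A
( T )
( P → T )
( P × A → T )
( A × A → T )
( ( T ) × A → T )
( ( P ) × A → T )
( ( A ) × A → T )
( ( unit ) × A → T )
( ( unit ) × unit → T )
( ( unit ) × unit → P )
( ( unit ) × unit → A )
( ( unit ) × unit → bool )

[T [P [A ( [T [P [P [A ( [T [P [A unit]]] )]] × [A unit]] → [T [P [A bool]]]] )]]]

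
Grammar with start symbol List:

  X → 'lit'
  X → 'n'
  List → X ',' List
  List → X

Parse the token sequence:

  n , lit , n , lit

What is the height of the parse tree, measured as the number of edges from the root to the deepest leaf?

[List [X n] , [List [X lit] , [List [X n] , [List [X lit]]]]]

5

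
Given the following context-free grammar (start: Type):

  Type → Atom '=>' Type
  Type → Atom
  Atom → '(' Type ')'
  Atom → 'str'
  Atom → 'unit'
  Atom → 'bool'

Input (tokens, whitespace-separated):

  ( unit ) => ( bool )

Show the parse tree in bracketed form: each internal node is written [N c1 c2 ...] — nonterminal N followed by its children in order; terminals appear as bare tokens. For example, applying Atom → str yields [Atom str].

Type
Atom => Type
( Type ) => Type
( Atom ) => Type
( unit ) => Type
( unit ) => Atom
( unit ) => ( Type )
( unit ) => ( Atom )
( unit ) => ( bool )

[Type [Atom ( [Type [Atom unit]] )] => [Type [Atom ( [Type [Atom bool]] )]]]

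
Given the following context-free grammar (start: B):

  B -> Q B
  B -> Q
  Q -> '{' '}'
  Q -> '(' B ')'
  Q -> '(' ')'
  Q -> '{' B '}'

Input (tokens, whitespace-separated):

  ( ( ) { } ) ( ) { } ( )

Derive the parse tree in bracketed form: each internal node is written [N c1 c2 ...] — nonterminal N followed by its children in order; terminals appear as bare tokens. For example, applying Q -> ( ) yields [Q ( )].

B
Q B
( B ) B
( Q B ) B
( ( ) B ) B
( ( ) Q ) B
( ( ) { } ) B
( ( ) { } ) Q B
( ( ) { } ) ( ) B
( ( ) { } ) ( ) Q B
( ( ) { } ) ( ) { } B
( ( ) { } ) ( ) { } Q
( ( ) { } ) ( ) { } ( )

[B [Q ( [B [Q ( )] [B [Q { }]]] )] [B [Q ( )] [B [Q { }] [B [Q ( )]]]]]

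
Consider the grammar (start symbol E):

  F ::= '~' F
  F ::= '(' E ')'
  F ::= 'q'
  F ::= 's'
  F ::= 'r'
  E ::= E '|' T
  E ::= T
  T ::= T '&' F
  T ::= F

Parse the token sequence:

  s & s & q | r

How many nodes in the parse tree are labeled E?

2

[E [E [T [T [T [F s]] & [F s]] & [F q]]] | [T [F r]]]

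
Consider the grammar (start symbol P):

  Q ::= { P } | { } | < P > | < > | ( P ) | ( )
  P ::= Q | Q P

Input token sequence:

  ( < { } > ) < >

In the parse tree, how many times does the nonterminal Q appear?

4

[P [Q ( [P [Q < [P [Q { }]] >]] )] [P [Q < >]]]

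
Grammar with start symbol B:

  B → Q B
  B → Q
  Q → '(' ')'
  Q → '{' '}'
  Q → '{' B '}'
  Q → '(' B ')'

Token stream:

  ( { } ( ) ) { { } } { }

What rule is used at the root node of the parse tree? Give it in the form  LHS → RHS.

[B [Q ( [B [Q { }] [B [Q ( )]]] )] [B [Q { [B [Q { }]] }] [B [Q { }]]]]

B → Q B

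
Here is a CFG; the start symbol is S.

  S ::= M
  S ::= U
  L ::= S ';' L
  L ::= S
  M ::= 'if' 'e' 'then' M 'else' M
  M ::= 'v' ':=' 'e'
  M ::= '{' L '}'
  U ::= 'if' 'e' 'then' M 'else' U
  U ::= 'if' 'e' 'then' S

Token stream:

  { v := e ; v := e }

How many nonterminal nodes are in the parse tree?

[S [M { [L [S [M v := e]] ; [L [S [M v := e]]]] }]]

8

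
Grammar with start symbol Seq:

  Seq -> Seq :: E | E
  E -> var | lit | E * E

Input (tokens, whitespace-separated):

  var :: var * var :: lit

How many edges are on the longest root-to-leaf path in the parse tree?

4

[Seq [Seq [Seq [E var]] :: [E [E var] * [E var]]] :: [E lit]]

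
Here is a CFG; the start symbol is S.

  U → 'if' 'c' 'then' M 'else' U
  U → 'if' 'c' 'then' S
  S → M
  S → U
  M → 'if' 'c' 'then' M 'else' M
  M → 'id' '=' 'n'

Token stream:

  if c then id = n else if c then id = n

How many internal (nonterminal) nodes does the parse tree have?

6

[S [U if c then [M id = n] else [U if c then [S [M id = n]]]]]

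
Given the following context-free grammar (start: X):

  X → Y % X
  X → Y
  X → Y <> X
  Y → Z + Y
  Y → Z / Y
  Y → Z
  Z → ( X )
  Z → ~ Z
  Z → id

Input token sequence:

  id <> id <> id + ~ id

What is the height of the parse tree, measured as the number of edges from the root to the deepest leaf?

[X [Y [Z id]] <> [X [Y [Z id]] <> [X [Y [Z id] + [Y [Z ~ [Z id]]]]]]]

7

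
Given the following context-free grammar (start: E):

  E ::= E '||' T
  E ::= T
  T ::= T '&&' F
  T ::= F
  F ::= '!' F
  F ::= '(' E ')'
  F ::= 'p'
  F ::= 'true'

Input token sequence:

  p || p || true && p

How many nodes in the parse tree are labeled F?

[E [E [E [T [F p]]] || [T [F p]]] || [T [T [F true]] && [F p]]]

4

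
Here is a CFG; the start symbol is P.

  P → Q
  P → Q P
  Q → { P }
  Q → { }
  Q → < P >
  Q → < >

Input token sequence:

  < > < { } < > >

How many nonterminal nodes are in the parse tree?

8

[P [Q < >] [P [Q < [P [Q { }] [P [Q < >]]] >]]]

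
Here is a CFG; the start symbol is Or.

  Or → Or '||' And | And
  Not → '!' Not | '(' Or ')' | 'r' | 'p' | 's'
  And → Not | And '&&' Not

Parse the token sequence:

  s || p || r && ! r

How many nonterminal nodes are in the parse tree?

12

[Or [Or [Or [And [Not s]]] || [And [Not p]]] || [And [And [Not r]] && [Not ! [Not r]]]]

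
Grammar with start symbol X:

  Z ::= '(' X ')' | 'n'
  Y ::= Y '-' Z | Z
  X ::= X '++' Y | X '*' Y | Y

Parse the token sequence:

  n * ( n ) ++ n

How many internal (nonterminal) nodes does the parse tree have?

[X [X [X [Y [Z n]]] * [Y [Z ( [X [Y [Z n]]] )]]] ++ [Y [Z n]]]

12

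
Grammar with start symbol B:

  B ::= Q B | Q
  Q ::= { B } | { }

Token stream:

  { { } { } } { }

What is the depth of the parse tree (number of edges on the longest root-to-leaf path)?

[B [Q { [B [Q { }] [B [Q { }]]] }] [B [Q { }]]]

5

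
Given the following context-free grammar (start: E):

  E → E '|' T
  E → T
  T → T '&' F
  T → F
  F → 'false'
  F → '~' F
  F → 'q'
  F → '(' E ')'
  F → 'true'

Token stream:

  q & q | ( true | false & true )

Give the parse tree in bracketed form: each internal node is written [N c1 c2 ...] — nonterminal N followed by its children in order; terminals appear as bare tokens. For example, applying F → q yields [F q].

[E [E [T [T [F q]] & [F q]]] | [T [F ( [E [E [T [F true]]] | [T [T [F false]] & [F true]]] )]]]

E
E | T
T | T
T & F | T
F & F | T
q & F | T
q & q | T
q & q | F
q & q | ( E )
q & q | ( E | T )
q & q | ( T | T )
q & q | ( F | T )
q & q | ( true | T )
q & q | ( true | T & F )
q & q | ( true | F & F )
q & q | ( true | false & F )
q & q | ( true | false & true )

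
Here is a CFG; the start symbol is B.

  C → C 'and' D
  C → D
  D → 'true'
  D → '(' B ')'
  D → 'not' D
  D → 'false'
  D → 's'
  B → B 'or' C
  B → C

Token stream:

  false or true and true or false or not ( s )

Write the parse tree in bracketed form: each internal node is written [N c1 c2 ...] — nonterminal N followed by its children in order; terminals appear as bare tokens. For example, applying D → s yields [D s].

[B [B [B [B [C [D false]]] or [C [C [D true]] and [D true]]] or [C [D false]]] or [C [D not [D ( [B [C [D s]]] )]]]]

B
B or C
B or C or C
B or C or C or C
C or C or C or C
D or C or C or C
false or C or C or C
false or C and D or C or C
false or D and D or C or C
false or true and D or C or C
false or true and true or C or C
false or true and true or D or C
false or true and true or false or C
false or true and true or false or D
false or true and true or false or not D
false or true and true or false or not ( B )
false or true and true or false or not ( C )
false or true and true or false or not ( D )
false or true and true or false or not ( s )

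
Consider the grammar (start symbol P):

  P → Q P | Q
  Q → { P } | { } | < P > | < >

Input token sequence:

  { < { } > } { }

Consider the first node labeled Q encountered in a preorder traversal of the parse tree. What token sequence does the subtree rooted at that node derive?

[P [Q { [P [Q < [P [Q { }]] >]] }] [P [Q { }]]]

{ < { } > }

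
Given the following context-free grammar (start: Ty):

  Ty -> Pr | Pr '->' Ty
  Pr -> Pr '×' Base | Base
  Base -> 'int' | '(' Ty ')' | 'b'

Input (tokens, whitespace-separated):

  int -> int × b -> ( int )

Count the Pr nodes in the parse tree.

5

[Ty [Pr [Base int]] -> [Ty [Pr [Pr [Base int]] × [Base b]] -> [Ty [Pr [Base ( [Ty [Pr [Base int]]] )]]]]]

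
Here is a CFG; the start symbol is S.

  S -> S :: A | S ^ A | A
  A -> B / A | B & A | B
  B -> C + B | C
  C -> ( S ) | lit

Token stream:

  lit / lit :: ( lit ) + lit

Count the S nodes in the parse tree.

[S [S [A [B [C lit]] / [A [B [C lit]]]]] :: [A [B [C ( [S [A [B [C lit]]]] )] + [B [C lit]]]]]

3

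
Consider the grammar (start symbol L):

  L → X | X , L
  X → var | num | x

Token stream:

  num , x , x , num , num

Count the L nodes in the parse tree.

[L [X num] , [L [X x] , [L [X x] , [L [X num] , [L [X num]]]]]]

5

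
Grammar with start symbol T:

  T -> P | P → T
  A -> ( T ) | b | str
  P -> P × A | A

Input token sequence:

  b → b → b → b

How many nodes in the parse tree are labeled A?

4

[T [P [A b]] → [T [P [A b]] → [T [P [A b]] → [T [P [A b]]]]]]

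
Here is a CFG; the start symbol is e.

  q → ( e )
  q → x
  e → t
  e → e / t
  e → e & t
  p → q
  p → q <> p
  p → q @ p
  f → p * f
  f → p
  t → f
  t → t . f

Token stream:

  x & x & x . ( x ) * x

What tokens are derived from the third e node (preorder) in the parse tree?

x

[e [e [e [t [f [p [q x]]]]] & [t [f [p [q x]]]]] & [t [t [f [p [q x]]]] . [f [p [q ( [e [t [f [p [q x]]]]] )]] * [f [p [q x]]]]]]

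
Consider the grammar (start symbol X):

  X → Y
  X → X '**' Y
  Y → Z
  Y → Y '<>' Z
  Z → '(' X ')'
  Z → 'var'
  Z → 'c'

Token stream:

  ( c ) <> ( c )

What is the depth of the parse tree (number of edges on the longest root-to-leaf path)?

[X [Y [Y [Z ( [X [Y [Z c]]] )]] <> [Z ( [X [Y [Z c]]] )]]]

7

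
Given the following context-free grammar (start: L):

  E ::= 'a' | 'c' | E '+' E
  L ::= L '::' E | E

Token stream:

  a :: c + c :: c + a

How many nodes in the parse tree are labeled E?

7

[L [L [L [E a]] :: [E [E c] + [E c]]] :: [E [E c] + [E a]]]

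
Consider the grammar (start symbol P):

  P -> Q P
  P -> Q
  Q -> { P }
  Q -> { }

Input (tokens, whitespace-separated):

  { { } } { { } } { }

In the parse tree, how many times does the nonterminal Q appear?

5

[P [Q { [P [Q { }]] }] [P [Q { [P [Q { }]] }] [P [Q { }]]]]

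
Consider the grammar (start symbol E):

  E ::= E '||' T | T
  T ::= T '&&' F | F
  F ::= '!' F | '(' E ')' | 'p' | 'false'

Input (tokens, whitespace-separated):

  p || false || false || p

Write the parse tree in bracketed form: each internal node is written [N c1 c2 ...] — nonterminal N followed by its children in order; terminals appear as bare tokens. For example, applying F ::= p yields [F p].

[E [E [E [E [T [F p]]] || [T [F false]]] || [T [F false]]] || [T [F p]]]

E
E || T
E || T || T
E || T || T || T
T || T || T || T
F || T || T || T
p || T || T || T
p || F || T || T
p || false || T || T
p || false || F || T
p || false || false || T
p || false || false || F
p || false || false || p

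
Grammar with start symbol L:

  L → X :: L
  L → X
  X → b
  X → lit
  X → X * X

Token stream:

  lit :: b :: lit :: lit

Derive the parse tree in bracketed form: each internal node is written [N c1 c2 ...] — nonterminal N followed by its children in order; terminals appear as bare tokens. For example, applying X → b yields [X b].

[L [X lit] :: [L [X b] :: [L [X lit] :: [L [X lit]]]]]

L
X :: L
lit :: L
lit :: X :: L
lit :: b :: L
lit :: b :: X :: L
lit :: b :: lit :: L
lit :: b :: lit :: X
lit :: b :: lit :: lit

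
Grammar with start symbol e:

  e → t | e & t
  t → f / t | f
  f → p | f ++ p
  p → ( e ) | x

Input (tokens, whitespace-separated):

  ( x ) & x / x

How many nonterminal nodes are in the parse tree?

15

[e [e [t [f [p ( [e [t [f [p x]]]] )]]]] & [t [f [p x]] / [t [f [p x]]]]]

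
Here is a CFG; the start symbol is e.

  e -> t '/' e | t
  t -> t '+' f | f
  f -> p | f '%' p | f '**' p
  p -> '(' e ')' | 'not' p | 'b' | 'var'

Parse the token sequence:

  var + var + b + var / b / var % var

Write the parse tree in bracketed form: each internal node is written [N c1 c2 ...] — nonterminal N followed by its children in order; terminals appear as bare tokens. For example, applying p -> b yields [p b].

[e [t [t [t [t [f [p var]]] + [f [p var]]] + [f [p b]]] + [f [p var]]] / [e [t [f [p b]]] / [e [t [f [f [p var]] % [p var]]]]]]

e
t / e
t + f / e
t + f + f / e
t + f + f + f / e
f + f + f + f / e
p + f + f + f / e
var + f + f + f / e
var + p + f + f / e
var + var + f + f / e
var + var + p + f / e
var + var + b + f / e
var + var + b + p / e
var + var + b + var / e
var + var + b + var / t / e
var + var + b + var / f / e
var + var + b + var / p / e
var + var + b + var / b / e
var + var + b + var / b / t
var + var + b + var / b / f
var + var + b + var / b / f % p
var + var + b + var / b / p % p
var + var + b + var / b / var % p
var + var + b + var / b / var % var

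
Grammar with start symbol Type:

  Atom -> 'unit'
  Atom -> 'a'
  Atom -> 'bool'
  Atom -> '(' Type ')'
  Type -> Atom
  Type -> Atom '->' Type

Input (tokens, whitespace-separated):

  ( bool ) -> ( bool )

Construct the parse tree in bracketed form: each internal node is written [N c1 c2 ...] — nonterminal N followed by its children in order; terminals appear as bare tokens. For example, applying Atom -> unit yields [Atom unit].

[Type [Atom ( [Type [Atom bool]] )] -> [Type [Atom ( [Type [Atom bool]] )]]]

Type
Atom -> Type
( Type ) -> Type
( Atom ) -> Type
( bool ) -> Type
( bool ) -> Atom
( bool ) -> ( Type )
( bool ) -> ( Atom )
( bool ) -> ( bool )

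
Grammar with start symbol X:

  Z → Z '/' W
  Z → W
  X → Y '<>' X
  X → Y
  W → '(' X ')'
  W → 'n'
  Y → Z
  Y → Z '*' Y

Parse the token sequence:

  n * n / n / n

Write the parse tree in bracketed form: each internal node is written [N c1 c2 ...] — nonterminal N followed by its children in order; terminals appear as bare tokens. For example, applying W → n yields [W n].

[X [Y [Z [W n]] * [Y [Z [Z [Z [W n]] / [W n]] / [W n]]]]]

X
Y
Z * Y
W * Y
n * Y
n * Z
n * Z / W
n * Z / W / W
n * W / W / W
n * n / W / W
n * n / n / W
n * n / n / n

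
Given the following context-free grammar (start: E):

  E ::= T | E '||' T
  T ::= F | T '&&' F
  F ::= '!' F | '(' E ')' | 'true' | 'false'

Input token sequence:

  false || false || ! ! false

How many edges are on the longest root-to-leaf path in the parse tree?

5

[E [E [E [T [F false]]] || [T [F false]]] || [T [F ! [F ! [F false]]]]]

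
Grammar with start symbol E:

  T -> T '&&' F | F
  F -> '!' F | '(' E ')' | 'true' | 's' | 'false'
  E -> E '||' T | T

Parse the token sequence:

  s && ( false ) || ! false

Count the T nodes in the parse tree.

[E [E [T [T [F s]] && [F ( [E [T [F false]]] )]]] || [T [F ! [F false]]]]

4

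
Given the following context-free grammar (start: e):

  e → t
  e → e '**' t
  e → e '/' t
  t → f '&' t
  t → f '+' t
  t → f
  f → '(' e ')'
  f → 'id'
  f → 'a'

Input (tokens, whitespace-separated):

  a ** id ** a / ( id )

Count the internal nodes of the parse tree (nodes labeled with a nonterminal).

15

[e [e [e [e [t [f a]]] ** [t [f id]]] ** [t [f a]]] / [t [f ( [e [t [f id]]] )]]]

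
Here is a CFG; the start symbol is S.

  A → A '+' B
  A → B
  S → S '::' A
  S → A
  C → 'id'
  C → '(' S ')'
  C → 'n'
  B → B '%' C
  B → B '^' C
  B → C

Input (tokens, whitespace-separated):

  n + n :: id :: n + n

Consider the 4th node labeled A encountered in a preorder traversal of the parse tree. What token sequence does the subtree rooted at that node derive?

n + n

[S [S [S [A [A [B [C n]]] + [B [C n]]]] :: [A [B [C id]]]] :: [A [A [B [C n]]] + [B [C n]]]]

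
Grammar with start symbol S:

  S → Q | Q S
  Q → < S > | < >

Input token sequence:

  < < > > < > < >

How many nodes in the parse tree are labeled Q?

4

[S [Q < [S [Q < >]] >] [S [Q < >] [S [Q < >]]]]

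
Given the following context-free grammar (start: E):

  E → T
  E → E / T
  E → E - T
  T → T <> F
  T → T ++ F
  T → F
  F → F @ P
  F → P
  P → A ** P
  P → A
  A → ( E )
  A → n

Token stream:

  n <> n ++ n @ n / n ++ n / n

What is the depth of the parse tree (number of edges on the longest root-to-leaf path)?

9

[E [E [E [T [T [T [F [P [A n]]]] <> [F [P [A n]]]] ++ [F [F [P [A n]]] @ [P [A n]]]]] / [T [T [F [P [A n]]]] ++ [F [P [A n]]]]] / [T [F [P [A n]]]]]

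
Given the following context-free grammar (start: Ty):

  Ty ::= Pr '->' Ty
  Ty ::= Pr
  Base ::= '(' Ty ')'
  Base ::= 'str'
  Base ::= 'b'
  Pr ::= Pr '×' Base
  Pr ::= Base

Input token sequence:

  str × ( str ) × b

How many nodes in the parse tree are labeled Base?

4

[Ty [Pr [Pr [Pr [Base str]] × [Base ( [Ty [Pr [Base str]]] )]] × [Base b]]]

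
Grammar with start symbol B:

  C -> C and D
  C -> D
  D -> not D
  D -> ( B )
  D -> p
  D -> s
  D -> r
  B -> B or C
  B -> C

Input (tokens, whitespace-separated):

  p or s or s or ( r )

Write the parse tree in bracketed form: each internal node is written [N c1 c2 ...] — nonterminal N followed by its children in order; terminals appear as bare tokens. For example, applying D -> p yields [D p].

[B [B [B [B [C [D p]]] or [C [D s]]] or [C [D s]]] or [C [D ( [B [C [D r]]] )]]]

B
B or C
B or C or C
B or C or C or C
C or C or C or C
D or C or C or C
p or C or C or C
p or D or C or C
p or s or C or C
p or s or D or C
p or s or s or C
p or s or s or D
p or s or s or ( B )
p or s or s or ( C )
p or s or s or ( D )
p or s or s or ( r )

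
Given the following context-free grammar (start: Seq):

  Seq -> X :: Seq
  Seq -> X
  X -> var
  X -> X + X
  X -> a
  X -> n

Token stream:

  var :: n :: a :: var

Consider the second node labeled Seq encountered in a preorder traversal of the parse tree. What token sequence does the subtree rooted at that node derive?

n :: a :: var

[Seq [X var] :: [Seq [X n] :: [Seq [X a] :: [Seq [X var]]]]]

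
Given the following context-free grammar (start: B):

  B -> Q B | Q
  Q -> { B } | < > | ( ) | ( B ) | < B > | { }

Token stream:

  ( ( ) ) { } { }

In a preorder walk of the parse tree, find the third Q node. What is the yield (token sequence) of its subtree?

[B [Q ( [B [Q ( )]] )] [B [Q { }] [B [Q { }]]]]

{ }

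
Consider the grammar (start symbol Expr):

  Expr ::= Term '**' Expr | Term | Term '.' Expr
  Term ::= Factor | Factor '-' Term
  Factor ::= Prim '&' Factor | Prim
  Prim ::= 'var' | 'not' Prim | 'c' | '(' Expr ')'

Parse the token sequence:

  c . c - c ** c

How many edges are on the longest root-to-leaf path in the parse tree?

6

[Expr [Term [Factor [Prim c]]] . [Expr [Term [Factor [Prim c]] - [Term [Factor [Prim c]]]] ** [Expr [Term [Factor [Prim c]]]]]]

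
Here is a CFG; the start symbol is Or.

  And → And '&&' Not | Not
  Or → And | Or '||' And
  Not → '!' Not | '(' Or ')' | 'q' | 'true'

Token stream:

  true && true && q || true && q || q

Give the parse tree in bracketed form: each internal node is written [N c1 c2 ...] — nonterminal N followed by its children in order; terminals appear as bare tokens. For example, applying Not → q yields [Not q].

Or
Or || And
Or || And || And
And || And || And
And && Not || And || And
And && Not && Not || And || And
Not && Not && Not || And || And
true && Not && Not || And || And
true && true && Not || And || And
true && true && q || And || And
true && true && q || And && Not || And
true && true && q || Not && Not || And
true && true && q || true && Not || And
true && true && q || true && q || And
true && true && q || true && q || Not
true && true && q || true && q || q

[Or [Or [Or [And [And [And [Not true]] && [Not true]] && [Not q]]] || [And [And [Not true]] && [Not q]]] || [And [Not q]]]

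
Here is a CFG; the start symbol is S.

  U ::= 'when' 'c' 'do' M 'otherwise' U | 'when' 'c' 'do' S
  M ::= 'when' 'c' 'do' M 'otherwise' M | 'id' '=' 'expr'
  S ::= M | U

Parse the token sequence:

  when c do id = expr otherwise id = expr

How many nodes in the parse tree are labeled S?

[S [M when c do [M id = expr] otherwise [M id = expr]]]

1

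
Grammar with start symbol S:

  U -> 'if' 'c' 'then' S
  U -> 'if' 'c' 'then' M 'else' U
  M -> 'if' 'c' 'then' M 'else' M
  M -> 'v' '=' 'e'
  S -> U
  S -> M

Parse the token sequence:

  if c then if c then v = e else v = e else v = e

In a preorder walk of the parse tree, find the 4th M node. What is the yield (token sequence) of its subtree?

[S [M if c then [M if c then [M v = e] else [M v = e]] else [M v = e]]]

v = e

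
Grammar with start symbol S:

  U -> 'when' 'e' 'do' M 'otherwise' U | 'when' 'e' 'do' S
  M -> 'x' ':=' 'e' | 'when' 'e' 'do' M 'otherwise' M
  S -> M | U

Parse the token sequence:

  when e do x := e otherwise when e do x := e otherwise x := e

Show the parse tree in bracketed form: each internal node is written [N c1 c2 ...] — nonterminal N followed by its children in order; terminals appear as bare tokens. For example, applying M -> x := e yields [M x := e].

S
M
when e do M otherwise M
when e do x := e otherwise M
when e do x := e otherwise when e do M otherwise M
when e do x := e otherwise when e do x := e otherwise M
when e do x := e otherwise when e do x := e otherwise x := e

[S [M when e do [M x := e] otherwise [M when e do [M x := e] otherwise [M x := e]]]]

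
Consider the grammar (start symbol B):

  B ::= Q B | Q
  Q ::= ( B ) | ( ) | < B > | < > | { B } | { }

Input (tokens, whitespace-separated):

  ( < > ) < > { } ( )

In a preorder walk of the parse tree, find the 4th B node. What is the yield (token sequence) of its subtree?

{ } ( )

[B [Q ( [B [Q < >]] )] [B [Q < >] [B [Q { }] [B [Q ( )]]]]]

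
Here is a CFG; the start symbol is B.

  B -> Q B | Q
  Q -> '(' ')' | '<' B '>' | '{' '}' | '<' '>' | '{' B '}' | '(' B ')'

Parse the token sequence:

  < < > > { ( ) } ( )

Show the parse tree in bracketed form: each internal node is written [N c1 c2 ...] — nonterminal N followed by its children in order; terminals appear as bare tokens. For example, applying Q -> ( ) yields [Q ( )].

B
Q B
< B > B
< Q > B
< < > > B
< < > > Q B
< < > > { B } B
< < > > { Q } B
< < > > { ( ) } B
< < > > { ( ) } Q
< < > > { ( ) } ( )

[B [Q < [B [Q < >]] >] [B [Q { [B [Q ( )]] }] [B [Q ( )]]]]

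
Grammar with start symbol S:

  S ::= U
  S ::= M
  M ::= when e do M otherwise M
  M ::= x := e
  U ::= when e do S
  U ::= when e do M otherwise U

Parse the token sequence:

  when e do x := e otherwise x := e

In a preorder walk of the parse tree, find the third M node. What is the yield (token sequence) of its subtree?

x := e

[S [M when e do [M x := e] otherwise [M x := e]]]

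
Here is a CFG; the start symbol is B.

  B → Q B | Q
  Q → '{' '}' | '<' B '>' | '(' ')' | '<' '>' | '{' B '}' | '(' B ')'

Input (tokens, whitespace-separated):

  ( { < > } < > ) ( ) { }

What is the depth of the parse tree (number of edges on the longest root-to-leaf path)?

6

[B [Q ( [B [Q { [B [Q < >]] }] [B [Q < >]]] )] [B [Q ( )] [B [Q { }]]]]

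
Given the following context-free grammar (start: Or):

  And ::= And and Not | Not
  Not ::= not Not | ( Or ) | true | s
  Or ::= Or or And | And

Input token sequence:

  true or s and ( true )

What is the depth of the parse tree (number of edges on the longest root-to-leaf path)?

6

[Or [Or [And [Not true]]] or [And [And [Not s]] and [Not ( [Or [And [Not true]]] )]]]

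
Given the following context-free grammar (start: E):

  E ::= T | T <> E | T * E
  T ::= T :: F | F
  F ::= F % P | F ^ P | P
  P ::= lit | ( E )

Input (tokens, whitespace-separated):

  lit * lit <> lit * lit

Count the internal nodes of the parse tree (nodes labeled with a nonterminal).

[E [T [F [P lit]]] * [E [T [F [P lit]]] <> [E [T [F [P lit]]] * [E [T [F [P lit]]]]]]]

16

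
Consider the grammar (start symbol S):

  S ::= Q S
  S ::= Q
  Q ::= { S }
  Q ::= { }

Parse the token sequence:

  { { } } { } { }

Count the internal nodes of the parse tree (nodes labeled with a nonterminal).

[S [Q { [S [Q { }]] }] [S [Q { }] [S [Q { }]]]]

8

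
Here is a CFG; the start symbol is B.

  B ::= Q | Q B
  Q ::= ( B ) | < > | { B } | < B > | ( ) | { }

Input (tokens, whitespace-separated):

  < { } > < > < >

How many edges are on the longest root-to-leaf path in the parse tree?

4

[B [Q < [B [Q { }]] >] [B [Q < >] [B [Q < >]]]]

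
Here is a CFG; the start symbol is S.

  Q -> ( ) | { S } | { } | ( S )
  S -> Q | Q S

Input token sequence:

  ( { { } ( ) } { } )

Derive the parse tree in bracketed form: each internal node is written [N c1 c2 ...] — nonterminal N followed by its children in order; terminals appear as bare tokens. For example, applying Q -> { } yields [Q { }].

[S [Q ( [S [Q { [S [Q { }] [S [Q ( )]]] }] [S [Q { }]]] )]]

S
Q
( S )
( Q S )
( { S } S )
( { Q S } S )
( { { } S } S )
( { { } Q } S )
( { { } ( ) } S )
( { { } ( ) } Q )
( { { } ( ) } { } )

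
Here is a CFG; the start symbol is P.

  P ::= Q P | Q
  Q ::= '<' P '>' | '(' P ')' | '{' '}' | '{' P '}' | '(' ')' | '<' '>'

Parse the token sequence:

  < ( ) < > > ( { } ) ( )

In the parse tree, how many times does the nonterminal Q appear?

6

[P [Q < [P [Q ( )] [P [Q < >]]] >] [P [Q ( [P [Q { }]] )] [P [Q ( )]]]]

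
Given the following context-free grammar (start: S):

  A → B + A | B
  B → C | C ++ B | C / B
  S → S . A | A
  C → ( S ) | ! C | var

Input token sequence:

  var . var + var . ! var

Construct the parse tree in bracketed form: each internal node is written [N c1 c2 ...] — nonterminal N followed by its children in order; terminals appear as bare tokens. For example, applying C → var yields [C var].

S
S . A
S . A . A
A . A . A
B . A . A
C . A . A
var . A . A
var . B + A . A
var . C + A . A
var . var + A . A
var . var + B . A
var . var + C . A
var . var + var . A
var . var + var . B
var . var + var . C
var . var + var . ! C
var . var + var . ! var

[S [S [S [A [B [C var]]]] . [A [B [C var]] + [A [B [C var]]]]] . [A [B [C ! [C var]]]]]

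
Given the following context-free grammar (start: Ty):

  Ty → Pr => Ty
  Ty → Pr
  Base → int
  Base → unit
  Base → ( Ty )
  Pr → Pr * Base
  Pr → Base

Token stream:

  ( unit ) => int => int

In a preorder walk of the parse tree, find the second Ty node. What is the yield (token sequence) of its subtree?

unit

[Ty [Pr [Base ( [Ty [Pr [Base unit]]] )]] => [Ty [Pr [Base int]] => [Ty [Pr [Base int]]]]]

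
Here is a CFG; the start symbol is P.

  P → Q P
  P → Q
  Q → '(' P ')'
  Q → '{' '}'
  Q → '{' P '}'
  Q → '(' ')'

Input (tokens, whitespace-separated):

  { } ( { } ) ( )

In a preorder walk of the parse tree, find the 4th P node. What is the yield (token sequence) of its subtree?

[P [Q { }] [P [Q ( [P [Q { }]] )] [P [Q ( )]]]]

( )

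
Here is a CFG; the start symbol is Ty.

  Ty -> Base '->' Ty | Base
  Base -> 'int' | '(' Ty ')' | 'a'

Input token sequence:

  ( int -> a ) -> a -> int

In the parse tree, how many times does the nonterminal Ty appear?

[Ty [Base ( [Ty [Base int] -> [Ty [Base a]]] )] -> [Ty [Base a] -> [Ty [Base int]]]]

5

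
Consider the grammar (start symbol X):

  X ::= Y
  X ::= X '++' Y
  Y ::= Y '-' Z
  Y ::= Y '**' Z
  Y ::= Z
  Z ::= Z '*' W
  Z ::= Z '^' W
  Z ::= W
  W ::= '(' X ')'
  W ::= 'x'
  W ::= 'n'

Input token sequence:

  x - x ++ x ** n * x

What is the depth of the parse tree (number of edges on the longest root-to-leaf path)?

[X [X [Y [Y [Z [W x]]] - [Z [W x]]]] ++ [Y [Y [Z [W x]]] ** [Z [Z [W n]] * [W x]]]]

6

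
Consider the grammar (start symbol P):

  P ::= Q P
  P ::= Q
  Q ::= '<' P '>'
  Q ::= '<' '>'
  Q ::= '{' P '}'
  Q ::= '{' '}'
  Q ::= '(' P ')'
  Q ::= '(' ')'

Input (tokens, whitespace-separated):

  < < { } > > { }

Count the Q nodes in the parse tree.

4

[P [Q < [P [Q < [P [Q { }]] >]] >] [P [Q { }]]]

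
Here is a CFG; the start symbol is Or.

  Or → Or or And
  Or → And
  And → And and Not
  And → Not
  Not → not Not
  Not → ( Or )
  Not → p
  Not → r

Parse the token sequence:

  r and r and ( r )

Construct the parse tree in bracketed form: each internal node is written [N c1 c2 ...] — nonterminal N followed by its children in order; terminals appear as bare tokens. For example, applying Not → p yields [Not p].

Or
And
And and Not
And and Not and Not
Not and Not and Not
r and Not and Not
r and r and Not
r and r and ( Or )
r and r and ( And )
r and r and ( Not )
r and r and ( r )

[Or [And [And [And [Not r]] and [Not r]] and [Not ( [Or [And [Not r]]] )]]]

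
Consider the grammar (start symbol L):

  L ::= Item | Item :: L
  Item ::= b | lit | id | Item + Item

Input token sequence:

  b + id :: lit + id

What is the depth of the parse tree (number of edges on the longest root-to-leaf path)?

4

[L [Item [Item b] + [Item id]] :: [L [Item [Item lit] + [Item id]]]]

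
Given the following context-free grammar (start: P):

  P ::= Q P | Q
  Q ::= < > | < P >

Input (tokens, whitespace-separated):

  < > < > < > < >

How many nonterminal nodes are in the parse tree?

[P [Q < >] [P [Q < >] [P [Q < >] [P [Q < >]]]]]

8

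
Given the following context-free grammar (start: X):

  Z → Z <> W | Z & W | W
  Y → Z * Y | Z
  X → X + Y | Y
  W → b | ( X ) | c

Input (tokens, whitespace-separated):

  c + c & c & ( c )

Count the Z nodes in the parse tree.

5

[X [X [Y [Z [W c]]]] + [Y [Z [Z [Z [W c]] & [W c]] & [W ( [X [Y [Z [W c]]]] )]]]]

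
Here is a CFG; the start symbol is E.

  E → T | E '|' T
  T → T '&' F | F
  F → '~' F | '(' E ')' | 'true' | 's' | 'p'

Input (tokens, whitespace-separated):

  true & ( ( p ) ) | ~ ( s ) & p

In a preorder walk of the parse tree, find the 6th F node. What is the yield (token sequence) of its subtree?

( s )

[E [E [T [T [F true]] & [F ( [E [T [F ( [E [T [F p]]] )]]] )]]] | [T [T [F ~ [F ( [E [T [F s]]] )]]] & [F p]]]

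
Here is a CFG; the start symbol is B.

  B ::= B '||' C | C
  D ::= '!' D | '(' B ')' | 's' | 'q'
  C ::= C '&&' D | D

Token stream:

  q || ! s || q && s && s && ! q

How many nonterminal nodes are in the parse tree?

17

[B [B [B [C [D q]]] || [C [D ! [D s]]]] || [C [C [C [C [D q]] && [D s]] && [D s]] && [D ! [D q]]]]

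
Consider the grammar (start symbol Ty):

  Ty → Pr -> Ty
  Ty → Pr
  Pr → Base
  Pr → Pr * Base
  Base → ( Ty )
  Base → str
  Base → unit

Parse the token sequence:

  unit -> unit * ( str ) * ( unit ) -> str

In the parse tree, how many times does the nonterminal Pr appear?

7

[Ty [Pr [Base unit]] -> [Ty [Pr [Pr [Pr [Base unit]] * [Base ( [Ty [Pr [Base str]]] )]] * [Base ( [Ty [Pr [Base unit]]] )]] -> [Ty [Pr [Base str]]]]]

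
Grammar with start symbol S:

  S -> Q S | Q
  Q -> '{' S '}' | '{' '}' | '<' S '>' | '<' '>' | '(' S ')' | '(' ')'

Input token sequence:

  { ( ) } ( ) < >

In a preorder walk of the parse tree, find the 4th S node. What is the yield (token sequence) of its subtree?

[S [Q { [S [Q ( )]] }] [S [Q ( )] [S [Q < >]]]]

< >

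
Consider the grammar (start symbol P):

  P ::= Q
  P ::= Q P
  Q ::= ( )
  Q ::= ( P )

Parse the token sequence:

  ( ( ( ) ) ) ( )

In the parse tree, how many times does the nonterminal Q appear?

4

[P [Q ( [P [Q ( [P [Q ( )]] )]] )] [P [Q ( )]]]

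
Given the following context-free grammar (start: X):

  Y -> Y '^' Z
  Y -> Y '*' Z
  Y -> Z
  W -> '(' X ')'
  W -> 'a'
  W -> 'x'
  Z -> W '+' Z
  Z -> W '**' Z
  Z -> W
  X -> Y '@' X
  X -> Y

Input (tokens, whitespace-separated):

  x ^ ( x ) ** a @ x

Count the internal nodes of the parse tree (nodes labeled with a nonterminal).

17

[X [Y [Y [Z [W x]]] ^ [Z [W ( [X [Y [Z [W x]]]] )] ** [Z [W a]]]] @ [X [Y [Z [W x]]]]]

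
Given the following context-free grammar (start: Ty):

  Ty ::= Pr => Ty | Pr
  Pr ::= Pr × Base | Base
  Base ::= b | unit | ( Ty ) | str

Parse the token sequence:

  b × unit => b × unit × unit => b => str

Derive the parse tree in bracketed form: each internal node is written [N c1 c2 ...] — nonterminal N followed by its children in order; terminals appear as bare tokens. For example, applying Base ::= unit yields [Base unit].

[Ty [Pr [Pr [Base b]] × [Base unit]] => [Ty [Pr [Pr [Pr [Base b]] × [Base unit]] × [Base unit]] => [Ty [Pr [Base b]] => [Ty [Pr [Base str]]]]]]

Ty
Pr => Ty
Pr × Base => Ty
Base × Base => Ty
b × Base => Ty
b × unit => Ty
b × unit => Pr => Ty
b × unit => Pr × Base => Ty
b × unit => Pr × Base × Base => Ty
b × unit => Base × Base × Base => Ty
b × unit => b × Base × Base => Ty
b × unit => b × unit × Base => Ty
b × unit => b × unit × unit => Ty
b × unit => b × unit × unit => Pr => Ty
b × unit => b × unit × unit => Base => Ty
b × unit => b × unit × unit => b => Ty
b × unit => b × unit × unit => b => Pr
b × unit => b × unit × unit => b => Base
b × unit => b × unit × unit => b => str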